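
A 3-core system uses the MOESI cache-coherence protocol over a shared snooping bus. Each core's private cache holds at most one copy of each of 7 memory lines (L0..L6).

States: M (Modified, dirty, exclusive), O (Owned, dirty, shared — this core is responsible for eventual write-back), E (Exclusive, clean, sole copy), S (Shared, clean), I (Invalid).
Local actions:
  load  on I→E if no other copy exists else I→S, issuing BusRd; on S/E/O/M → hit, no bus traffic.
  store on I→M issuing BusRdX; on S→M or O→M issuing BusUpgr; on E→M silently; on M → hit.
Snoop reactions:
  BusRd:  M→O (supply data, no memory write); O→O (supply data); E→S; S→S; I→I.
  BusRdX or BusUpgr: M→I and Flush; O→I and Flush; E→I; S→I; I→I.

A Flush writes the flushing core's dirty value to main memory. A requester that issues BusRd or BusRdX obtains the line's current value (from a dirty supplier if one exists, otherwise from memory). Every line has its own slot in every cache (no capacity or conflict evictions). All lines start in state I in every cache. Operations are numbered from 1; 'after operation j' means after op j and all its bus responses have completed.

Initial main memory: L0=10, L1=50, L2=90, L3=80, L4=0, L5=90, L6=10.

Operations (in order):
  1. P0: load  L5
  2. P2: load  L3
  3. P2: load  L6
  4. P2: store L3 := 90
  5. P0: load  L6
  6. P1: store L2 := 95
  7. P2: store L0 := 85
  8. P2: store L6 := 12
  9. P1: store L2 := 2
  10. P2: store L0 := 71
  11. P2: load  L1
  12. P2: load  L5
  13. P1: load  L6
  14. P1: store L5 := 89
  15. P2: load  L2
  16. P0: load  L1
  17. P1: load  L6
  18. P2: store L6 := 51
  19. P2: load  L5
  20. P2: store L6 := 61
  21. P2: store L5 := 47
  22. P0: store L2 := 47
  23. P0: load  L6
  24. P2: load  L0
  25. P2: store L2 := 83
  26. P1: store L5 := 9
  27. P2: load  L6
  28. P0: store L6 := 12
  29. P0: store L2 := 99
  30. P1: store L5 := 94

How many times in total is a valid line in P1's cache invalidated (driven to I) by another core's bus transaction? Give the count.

[1] P0: load  L5 | P0:E(90), P1:I, P2:I | bus: BusRd
[2] P2: load  L3 | P0:I, P1:I, P2:E(80) | bus: BusRd
[3] P2: load  L6 | P0:I, P1:I, P2:E(10) | bus: BusRd
[4] P2: store L3 := 90 | P0:I, P1:I, P2:M(90) | bus: none
[5] P0: load  L6 | P0:S(10), P1:I, P2:S(10) | bus: BusRd
[6] P1: store L2 := 95 | P0:I, P1:M(95), P2:I | bus: BusRdX
[7] P2: store L0 := 85 | P0:I, P1:I, P2:M(85) | bus: BusRdX
[8] P2: store L6 := 12 | P0:I, P1:I, P2:M(12) | bus: BusUpgr
[9] P1: store L2 := 2 | P0:I, P1:M(2), P2:I | bus: none
[10] P2: store L0 := 71 | P0:I, P1:I, P2:M(71) | bus: none
[11] P2: load  L1 | P0:I, P1:I, P2:E(50) | bus: BusRd
[12] P2: load  L5 | P0:S(90), P1:I, P2:S(90) | bus: BusRd
[13] P1: load  L6 | P0:I, P1:S(12), P2:O(12) | bus: BusRd
[14] P1: store L5 := 89 | P0:I, P1:M(89), P2:I | bus: BusRdX
[15] P2: load  L2 | P0:I, P1:O(2), P2:S(2) | bus: BusRd
[16] P0: load  L1 | P0:S(50), P1:I, P2:S(50) | bus: BusRd
[17] P1: load  L6 | P0:I, P1:S(12), P2:O(12) | bus: none
[18] P2: store L6 := 51 | P0:I, P1:I, P2:M(51) | bus: BusUpgr
[19] P2: load  L5 | P0:I, P1:O(89), P2:S(89) | bus: BusRd
[20] P2: store L6 := 61 | P0:I, P1:I, P2:M(61) | bus: none
[21] P2: store L5 := 47 | P0:I, P1:I, P2:M(47) | bus: BusUpgr,Flush
[22] P0: store L2 := 47 | P0:M(47), P1:I, P2:I | bus: BusRdX,Flush
[23] P0: load  L6 | P0:S(61), P1:I, P2:O(61) | bus: BusRd
[24] P2: load  L0 | P0:I, P1:I, P2:M(71) | bus: none
[25] P2: store L2 := 83 | P0:I, P1:I, P2:M(83) | bus: BusRdX,Flush
[26] P1: store L5 := 9 | P0:I, P1:M(9), P2:I | bus: BusRdX,Flush
[27] P2: load  L6 | P0:S(61), P1:I, P2:O(61) | bus: none
[28] P0: store L6 := 12 | P0:M(12), P1:I, P2:I | bus: BusUpgr,Flush
[29] P0: store L2 := 99 | P0:M(99), P1:I, P2:I | bus: BusRdX,Flush
[30] P1: store L5 := 94 | P0:I, P1:M(94), P2:I | bus: none

invalidations = 3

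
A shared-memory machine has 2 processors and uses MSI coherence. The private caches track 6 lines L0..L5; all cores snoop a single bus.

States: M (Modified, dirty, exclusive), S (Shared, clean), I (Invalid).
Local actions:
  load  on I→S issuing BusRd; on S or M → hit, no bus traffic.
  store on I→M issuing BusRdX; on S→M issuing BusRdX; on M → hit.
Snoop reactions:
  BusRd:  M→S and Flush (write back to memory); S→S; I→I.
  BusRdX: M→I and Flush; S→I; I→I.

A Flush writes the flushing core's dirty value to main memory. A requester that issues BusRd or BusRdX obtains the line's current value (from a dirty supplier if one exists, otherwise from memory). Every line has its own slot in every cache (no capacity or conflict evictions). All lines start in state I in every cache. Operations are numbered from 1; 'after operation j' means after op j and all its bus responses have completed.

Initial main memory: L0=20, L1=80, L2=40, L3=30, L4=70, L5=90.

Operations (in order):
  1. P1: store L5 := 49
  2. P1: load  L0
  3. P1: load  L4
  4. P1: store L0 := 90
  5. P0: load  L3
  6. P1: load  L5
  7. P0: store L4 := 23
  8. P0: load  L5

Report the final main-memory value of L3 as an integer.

step 1: P1: store L5 := 49  ⟶  IM  (L5)  txn=BusRdX  M[L5]=90
step 2: P1: load  L0  ⟶  IS  (L0)  txn=BusRd  M[L0]=20
step 3: P1: load  L4  ⟶  IS  (L4)  txn=BusRd  M[L4]=70
step 4: P1: store L0 := 90  ⟶  IM  (L0)  txn=BusRdX  M[L0]=20
step 5: P0: load  L3  ⟶  SI  (L3)  txn=BusRd  M[L3]=30
step 6: P1: load  L5  ⟶  IM  (L5)  txn=∅  M[L5]=90
step 7: P0: store L4 := 23  ⟶  MI  (L4)  txn=BusRdX  M[L4]=70
step 8: P0: load  L5  ⟶  SS  (L5)  txn=BusRd+Flush  M[L5]=49

memory[L3] = 30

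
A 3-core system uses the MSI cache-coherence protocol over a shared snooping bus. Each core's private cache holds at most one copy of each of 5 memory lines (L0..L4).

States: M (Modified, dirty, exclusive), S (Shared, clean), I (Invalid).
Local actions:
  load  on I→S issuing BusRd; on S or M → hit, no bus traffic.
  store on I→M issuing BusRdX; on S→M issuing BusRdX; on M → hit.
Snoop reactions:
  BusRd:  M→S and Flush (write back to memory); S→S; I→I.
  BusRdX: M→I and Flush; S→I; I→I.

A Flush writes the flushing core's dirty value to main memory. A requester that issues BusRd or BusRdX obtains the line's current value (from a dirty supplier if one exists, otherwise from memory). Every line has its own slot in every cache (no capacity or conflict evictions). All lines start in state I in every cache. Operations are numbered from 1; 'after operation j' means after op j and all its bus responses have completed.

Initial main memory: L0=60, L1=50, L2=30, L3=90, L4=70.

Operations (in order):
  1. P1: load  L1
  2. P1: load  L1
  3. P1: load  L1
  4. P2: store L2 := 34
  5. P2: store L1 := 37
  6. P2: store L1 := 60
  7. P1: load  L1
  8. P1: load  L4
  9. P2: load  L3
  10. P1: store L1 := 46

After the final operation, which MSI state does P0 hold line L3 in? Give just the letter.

1. P1: load  L1  bus=[BusRd]  L1: P0=I P1=S P2=I  mem[L1]=50
2. P1: load  L1  bus=[-]  L1: P0=I P1=S P2=I  mem[L1]=50
3. P1: load  L1  bus=[-]  L1: P0=I P1=S P2=I  mem[L1]=50
4. P2: store L2 := 34  bus=[BusRdX]  L2: P0=I P1=I P2=M  mem[L2]=30
5. P2: store L1 := 37  bus=[BusRdX]  L1: P0=I P1=I P2=M  mem[L1]=50
6. P2: store L1 := 60  bus=[-]  L1: P0=I P1=I P2=M  mem[L1]=50
7. P1: load  L1  bus=[BusRd,Flush]  L1: P0=I P1=S P2=S  mem[L1]=60
8. P1: load  L4  bus=[BusRd]  L4: P0=I P1=S P2=I  mem[L4]=70
9. P2: load  L3  bus=[BusRd]  L3: P0=I P1=I P2=S  mem[L3]=90
10. P1: store L1 := 46  bus=[BusRdX]  L1: P0=I P1=M P2=I  mem[L1]=60

state = I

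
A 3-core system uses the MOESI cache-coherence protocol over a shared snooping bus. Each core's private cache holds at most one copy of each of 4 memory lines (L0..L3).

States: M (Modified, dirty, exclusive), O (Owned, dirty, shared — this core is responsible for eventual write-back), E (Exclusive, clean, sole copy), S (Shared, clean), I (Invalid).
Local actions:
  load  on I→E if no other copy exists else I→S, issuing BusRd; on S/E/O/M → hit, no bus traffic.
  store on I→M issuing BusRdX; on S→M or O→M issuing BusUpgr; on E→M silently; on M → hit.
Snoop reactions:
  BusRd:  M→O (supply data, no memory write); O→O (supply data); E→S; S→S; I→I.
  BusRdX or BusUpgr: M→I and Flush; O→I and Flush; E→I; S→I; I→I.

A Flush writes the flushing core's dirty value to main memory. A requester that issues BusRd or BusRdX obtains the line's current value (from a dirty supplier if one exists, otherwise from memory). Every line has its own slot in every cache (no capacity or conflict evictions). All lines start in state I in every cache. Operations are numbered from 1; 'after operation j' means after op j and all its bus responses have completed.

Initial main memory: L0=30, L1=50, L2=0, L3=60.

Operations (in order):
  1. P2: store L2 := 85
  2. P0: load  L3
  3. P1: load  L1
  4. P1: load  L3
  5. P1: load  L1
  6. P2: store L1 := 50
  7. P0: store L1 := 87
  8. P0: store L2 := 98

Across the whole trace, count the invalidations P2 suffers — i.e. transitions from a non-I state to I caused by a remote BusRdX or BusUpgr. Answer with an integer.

invalidations = 2

  op1 P2: store L2 := 85 → I/I/M on L2; bus BusRdX; mem=0
  op2 P0: load  L3 → E/I/I on L3; bus BusRd; mem=60
  op3 P1: load  L1 → I/E/I on L1; bus BusRd; mem=50
  op4 P1: load  L3 → S/S/I on L3; bus BusRd; mem=60
  op5 P1: load  L1 → I/E/I on L1; bus (none); mem=50
  op6 P2: store L1 := 50 → I/I/M on L1; bus BusRdX; mem=50
  op7 P0: store L1 := 87 → M/I/I on L1; bus BusRdX Flush; mem=50
  op8 P0: store L2 := 98 → M/I/I on L2; bus BusRdX Flush; mem=85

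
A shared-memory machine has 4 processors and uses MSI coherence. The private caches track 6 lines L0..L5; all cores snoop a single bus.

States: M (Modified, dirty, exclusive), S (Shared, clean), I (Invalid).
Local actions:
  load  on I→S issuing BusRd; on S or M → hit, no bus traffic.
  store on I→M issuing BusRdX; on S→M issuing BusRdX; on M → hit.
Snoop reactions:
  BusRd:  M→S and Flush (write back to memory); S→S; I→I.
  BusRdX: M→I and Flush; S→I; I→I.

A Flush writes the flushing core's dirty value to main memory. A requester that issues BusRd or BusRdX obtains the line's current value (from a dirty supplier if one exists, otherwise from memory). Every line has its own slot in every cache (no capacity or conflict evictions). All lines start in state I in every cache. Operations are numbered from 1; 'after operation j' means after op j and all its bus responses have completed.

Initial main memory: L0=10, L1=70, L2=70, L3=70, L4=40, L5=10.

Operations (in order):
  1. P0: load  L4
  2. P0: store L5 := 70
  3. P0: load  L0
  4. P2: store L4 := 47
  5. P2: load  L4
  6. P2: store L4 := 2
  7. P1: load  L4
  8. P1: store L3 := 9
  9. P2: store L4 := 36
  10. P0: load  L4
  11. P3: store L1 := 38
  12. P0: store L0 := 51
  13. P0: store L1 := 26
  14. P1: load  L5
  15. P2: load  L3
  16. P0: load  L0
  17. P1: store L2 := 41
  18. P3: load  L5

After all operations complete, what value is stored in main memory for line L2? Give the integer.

memory[L2] = 70

  op1 P0: load  L4 → S/I/I/I on L4; bus BusRd; mem=40
  op2 P0: store L5 := 70 → M/I/I/I on L5; bus BusRdX; mem=10
  op3 P0: load  L0 → S/I/I/I on L0; bus BusRd; mem=10
  op4 P2: store L4 := 47 → I/I/M/I on L4; bus BusRdX; mem=40
  op5 P2: load  L4 → I/I/M/I on L4; bus (none); mem=40
  op6 P2: store L4 := 2 → I/I/M/I on L4; bus (none); mem=40
  op7 P1: load  L4 → I/S/S/I on L4; bus BusRd Flush; mem=2
  op8 P1: store L3 := 9 → I/M/I/I on L3; bus BusRdX; mem=70
  op9 P2: store L4 := 36 → I/I/M/I on L4; bus BusRdX; mem=2
  op10 P0: load  L4 → S/I/S/I on L4; bus BusRd Flush; mem=36
  op11 P3: store L1 := 38 → I/I/I/M on L1; bus BusRdX; mem=70
  op12 P0: store L0 := 51 → M/I/I/I on L0; bus BusRdX; mem=10
  op13 P0: store L1 := 26 → M/I/I/I on L1; bus BusRdX Flush; mem=38
  op14 P1: load  L5 → S/S/I/I on L5; bus BusRd Flush; mem=70
  op15 P2: load  L3 → I/S/S/I on L3; bus BusRd Flush; mem=9
  op16 P0: load  L0 → M/I/I/I on L0; bus (none); mem=10
  op17 P1: store L2 := 41 → I/M/I/I on L2; bus BusRdX; mem=70
  op18 P3: load  L5 → S/S/I/S on L5; bus BusRd; mem=70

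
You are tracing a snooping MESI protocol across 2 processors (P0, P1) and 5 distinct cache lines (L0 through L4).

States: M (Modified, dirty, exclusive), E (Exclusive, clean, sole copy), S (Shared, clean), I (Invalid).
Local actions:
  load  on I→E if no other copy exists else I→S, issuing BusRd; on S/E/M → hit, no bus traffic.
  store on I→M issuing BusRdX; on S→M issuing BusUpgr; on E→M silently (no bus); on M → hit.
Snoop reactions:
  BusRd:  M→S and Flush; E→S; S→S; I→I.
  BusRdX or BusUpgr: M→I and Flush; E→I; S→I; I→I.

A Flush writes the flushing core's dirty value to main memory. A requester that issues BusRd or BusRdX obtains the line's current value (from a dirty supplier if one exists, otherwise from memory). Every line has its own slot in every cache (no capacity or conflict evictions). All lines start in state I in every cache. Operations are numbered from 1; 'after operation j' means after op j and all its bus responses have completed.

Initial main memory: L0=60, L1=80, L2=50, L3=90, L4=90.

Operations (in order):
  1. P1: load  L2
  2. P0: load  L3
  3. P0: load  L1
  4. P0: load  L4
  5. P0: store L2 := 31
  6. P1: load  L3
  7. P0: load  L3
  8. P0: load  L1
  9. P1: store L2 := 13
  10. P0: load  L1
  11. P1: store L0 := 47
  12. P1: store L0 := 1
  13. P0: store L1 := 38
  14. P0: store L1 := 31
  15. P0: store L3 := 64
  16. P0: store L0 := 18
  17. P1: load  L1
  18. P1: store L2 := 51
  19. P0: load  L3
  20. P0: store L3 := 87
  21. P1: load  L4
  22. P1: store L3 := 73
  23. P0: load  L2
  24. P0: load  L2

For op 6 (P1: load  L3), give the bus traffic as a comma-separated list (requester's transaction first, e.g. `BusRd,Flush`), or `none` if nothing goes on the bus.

bus = BusRd

[1] P1: load  L2 | P0:I, P1:E(50) | bus: BusRd
[2] P0: load  L3 | P0:E(90), P1:I | bus: BusRd
[3] P0: load  L1 | P0:E(80), P1:I | bus: BusRd
[4] P0: load  L4 | P0:E(90), P1:I | bus: BusRd
[5] P0: store L2 := 31 | P0:M(31), P1:I | bus: BusRdX
[6] P1: load  L3 | P0:S(90), P1:S(90) | bus: BusRd
[7] P0: load  L3 | P0:S(90), P1:S(90) | bus: none
[8] P0: load  L1 | P0:E(80), P1:I | bus: none
[9] P1: store L2 := 13 | P0:I, P1:M(13) | bus: BusRdX,Flush
[10] P0: load  L1 | P0:E(80), P1:I | bus: none
[11] P1: store L0 := 47 | P0:I, P1:M(47) | bus: BusRdX
[12] P1: store L0 := 1 | P0:I, P1:M(1) | bus: none
[13] P0: store L1 := 38 | P0:M(38), P1:I | bus: none
[14] P0: store L1 := 31 | P0:M(31), P1:I | bus: none
[15] P0: store L3 := 64 | P0:M(64), P1:I | bus: BusUpgr
[16] P0: store L0 := 18 | P0:M(18), P1:I | bus: BusRdX,Flush
[17] P1: load  L1 | P0:S(31), P1:S(31) | bus: BusRd,Flush
[18] P1: store L2 := 51 | P0:I, P1:M(51) | bus: none
[19] P0: load  L3 | P0:M(64), P1:I | bus: none
[20] P0: store L3 := 87 | P0:M(87), P1:I | bus: none
[21] P1: load  L4 | P0:S(90), P1:S(90) | bus: BusRd
[22] P1: store L3 := 73 | P0:I, P1:M(73) | bus: BusRdX,Flush
[23] P0: load  L2 | P0:S(51), P1:S(51) | bus: BusRd,Flush
[24] P0: load  L2 | P0:S(51), P1:S(51) | bus: none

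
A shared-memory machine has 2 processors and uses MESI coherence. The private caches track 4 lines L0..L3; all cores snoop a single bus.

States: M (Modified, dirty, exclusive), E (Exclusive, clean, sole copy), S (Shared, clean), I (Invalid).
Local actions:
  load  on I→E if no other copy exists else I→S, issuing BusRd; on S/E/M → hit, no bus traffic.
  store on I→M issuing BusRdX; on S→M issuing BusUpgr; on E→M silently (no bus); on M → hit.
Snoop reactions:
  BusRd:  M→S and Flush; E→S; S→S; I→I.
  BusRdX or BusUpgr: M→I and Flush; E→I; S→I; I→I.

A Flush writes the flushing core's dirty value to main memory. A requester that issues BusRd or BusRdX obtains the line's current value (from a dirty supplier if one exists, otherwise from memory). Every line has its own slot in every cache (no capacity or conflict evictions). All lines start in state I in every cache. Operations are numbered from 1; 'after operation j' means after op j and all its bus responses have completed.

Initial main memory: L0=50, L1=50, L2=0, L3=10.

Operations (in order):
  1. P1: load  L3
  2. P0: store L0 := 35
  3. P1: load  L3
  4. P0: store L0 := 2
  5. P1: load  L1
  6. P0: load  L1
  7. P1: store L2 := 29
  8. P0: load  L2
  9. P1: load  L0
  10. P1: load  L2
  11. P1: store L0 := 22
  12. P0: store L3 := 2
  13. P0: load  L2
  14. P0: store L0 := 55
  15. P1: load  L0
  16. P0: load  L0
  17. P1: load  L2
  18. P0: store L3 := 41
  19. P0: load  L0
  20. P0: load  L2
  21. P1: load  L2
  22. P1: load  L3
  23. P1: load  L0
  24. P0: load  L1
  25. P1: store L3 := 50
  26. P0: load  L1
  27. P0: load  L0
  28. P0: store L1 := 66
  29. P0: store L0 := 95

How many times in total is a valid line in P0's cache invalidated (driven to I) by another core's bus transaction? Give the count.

invalidations = 2

[1] P1: load  L3 | P0:I, P1:E(10) | bus: BusRd
[2] P0: store L0 := 35 | P0:M(35), P1:I | bus: BusRdX
[3] P1: load  L3 | P0:I, P1:E(10) | bus: none
[4] P0: store L0 := 2 | P0:M(2), P1:I | bus: none
[5] P1: load  L1 | P0:I, P1:E(50) | bus: BusRd
[6] P0: load  L1 | P0:S(50), P1:S(50) | bus: BusRd
[7] P1: store L2 := 29 | P0:I, P1:M(29) | bus: BusRdX
[8] P0: load  L2 | P0:S(29), P1:S(29) | bus: BusRd,Flush
[9] P1: load  L0 | P0:S(2), P1:S(2) | bus: BusRd,Flush
[10] P1: load  L2 | P0:S(29), P1:S(29) | bus: none
[11] P1: store L0 := 22 | P0:I, P1:M(22) | bus: BusUpgr
[12] P0: store L3 := 2 | P0:M(2), P1:I | bus: BusRdX
[13] P0: load  L2 | P0:S(29), P1:S(29) | bus: none
[14] P0: store L0 := 55 | P0:M(55), P1:I | bus: BusRdX,Flush
[15] P1: load  L0 | P0:S(55), P1:S(55) | bus: BusRd,Flush
[16] P0: load  L0 | P0:S(55), P1:S(55) | bus: none
[17] P1: load  L2 | P0:S(29), P1:S(29) | bus: none
[18] P0: store L3 := 41 | P0:M(41), P1:I | bus: none
[19] P0: load  L0 | P0:S(55), P1:S(55) | bus: none
[20] P0: load  L2 | P0:S(29), P1:S(29) | bus: none
[21] P1: load  L2 | P0:S(29), P1:S(29) | bus: none
[22] P1: load  L3 | P0:S(41), P1:S(41) | bus: BusRd,Flush
[23] P1: load  L0 | P0:S(55), P1:S(55) | bus: none
[24] P0: load  L1 | P0:S(50), P1:S(50) | bus: none
[25] P1: store L3 := 50 | P0:I, P1:M(50) | bus: BusUpgr
[26] P0: load  L1 | P0:S(50), P1:S(50) | bus: none
[27] P0: load  L0 | P0:S(55), P1:S(55) | bus: none
[28] P0: store L1 := 66 | P0:M(66), P1:I | bus: BusUpgr
[29] P0: store L0 := 95 | P0:M(95), P1:I | bus: BusUpgr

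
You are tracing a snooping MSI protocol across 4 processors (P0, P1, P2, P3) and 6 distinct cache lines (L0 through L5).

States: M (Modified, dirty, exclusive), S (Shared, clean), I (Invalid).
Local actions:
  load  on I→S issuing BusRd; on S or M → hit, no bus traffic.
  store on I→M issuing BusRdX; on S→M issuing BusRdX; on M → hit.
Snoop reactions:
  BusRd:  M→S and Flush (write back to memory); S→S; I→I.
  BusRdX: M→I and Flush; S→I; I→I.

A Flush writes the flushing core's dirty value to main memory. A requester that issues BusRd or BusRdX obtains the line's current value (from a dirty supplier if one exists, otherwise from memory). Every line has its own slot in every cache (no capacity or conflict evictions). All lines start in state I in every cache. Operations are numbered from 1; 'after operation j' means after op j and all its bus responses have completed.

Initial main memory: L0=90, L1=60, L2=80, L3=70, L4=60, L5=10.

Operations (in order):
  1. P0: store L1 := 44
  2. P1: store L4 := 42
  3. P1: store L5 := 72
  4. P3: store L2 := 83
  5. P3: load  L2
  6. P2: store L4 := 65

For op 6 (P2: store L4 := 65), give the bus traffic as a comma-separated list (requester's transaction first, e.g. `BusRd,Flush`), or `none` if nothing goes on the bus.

1. P0: store L1 := 44  bus=[BusRdX]  L1: P0=M P1=I P2=I P3=I  mem[L1]=60
2. P1: store L4 := 42  bus=[BusRdX]  L4: P0=I P1=M P2=I P3=I  mem[L4]=60
3. P1: store L5 := 72  bus=[BusRdX]  L5: P0=I P1=M P2=I P3=I  mem[L5]=10
4. P3: store L2 := 83  bus=[BusRdX]  L2: P0=I P1=I P2=I P3=M  mem[L2]=80
5. P3: load  L2  bus=[-]  L2: P0=I P1=I P2=I P3=M  mem[L2]=80
6. P2: store L4 := 65  bus=[BusRdX,Flush]  L4: P0=I P1=I P2=M P3=I  mem[L4]=42

bus = BusRdX,Flush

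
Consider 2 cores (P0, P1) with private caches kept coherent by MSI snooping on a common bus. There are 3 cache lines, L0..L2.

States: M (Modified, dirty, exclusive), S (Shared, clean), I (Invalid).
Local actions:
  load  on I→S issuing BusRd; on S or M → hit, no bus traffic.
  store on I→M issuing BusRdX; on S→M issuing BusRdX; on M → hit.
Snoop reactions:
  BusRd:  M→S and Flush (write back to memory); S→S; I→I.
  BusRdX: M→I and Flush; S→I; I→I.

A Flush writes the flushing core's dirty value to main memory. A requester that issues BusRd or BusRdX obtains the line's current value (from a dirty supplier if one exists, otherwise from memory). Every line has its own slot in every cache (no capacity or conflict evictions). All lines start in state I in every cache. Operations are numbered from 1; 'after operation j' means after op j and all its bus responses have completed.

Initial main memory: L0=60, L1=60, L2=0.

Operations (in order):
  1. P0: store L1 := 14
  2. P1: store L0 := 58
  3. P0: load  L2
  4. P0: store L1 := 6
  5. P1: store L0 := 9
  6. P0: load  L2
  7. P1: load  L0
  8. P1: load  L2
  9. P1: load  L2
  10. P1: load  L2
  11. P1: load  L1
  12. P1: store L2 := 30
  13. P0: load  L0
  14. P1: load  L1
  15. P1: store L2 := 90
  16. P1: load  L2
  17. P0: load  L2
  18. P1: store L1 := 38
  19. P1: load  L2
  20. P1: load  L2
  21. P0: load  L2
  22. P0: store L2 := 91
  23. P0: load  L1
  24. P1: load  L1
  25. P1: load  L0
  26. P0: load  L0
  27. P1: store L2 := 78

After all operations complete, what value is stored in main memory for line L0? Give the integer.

memory[L0] = 9

[1] P0: store L1 := 14 | P0:M(14), P1:I | bus: BusRdX
[2] P1: store L0 := 58 | P0:I, P1:M(58) | bus: BusRdX
[3] P0: load  L2 | P0:S(0), P1:I | bus: BusRd
[4] P0: store L1 := 6 | P0:M(6), P1:I | bus: none
[5] P1: store L0 := 9 | P0:I, P1:M(9) | bus: none
[6] P0: load  L2 | P0:S(0), P1:I | bus: none
[7] P1: load  L0 | P0:I, P1:M(9) | bus: none
[8] P1: load  L2 | P0:S(0), P1:S(0) | bus: BusRd
[9] P1: load  L2 | P0:S(0), P1:S(0) | bus: none
[10] P1: load  L2 | P0:S(0), P1:S(0) | bus: none
[11] P1: load  L1 | P0:S(6), P1:S(6) | bus: BusRd,Flush
[12] P1: store L2 := 30 | P0:I, P1:M(30) | bus: BusRdX
[13] P0: load  L0 | P0:S(9), P1:S(9) | bus: BusRd,Flush
[14] P1: load  L1 | P0:S(6), P1:S(6) | bus: none
[15] P1: store L2 := 90 | P0:I, P1:M(90) | bus: none
[16] P1: load  L2 | P0:I, P1:M(90) | bus: none
[17] P0: load  L2 | P0:S(90), P1:S(90) | bus: BusRd,Flush
[18] P1: store L1 := 38 | P0:I, P1:M(38) | bus: BusRdX
[19] P1: load  L2 | P0:S(90), P1:S(90) | bus: none
[20] P1: load  L2 | P0:S(90), P1:S(90) | bus: none
[21] P0: load  L2 | P0:S(90), P1:S(90) | bus: none
[22] P0: store L2 := 91 | P0:M(91), P1:I | bus: BusRdX
[23] P0: load  L1 | P0:S(38), P1:S(38) | bus: BusRd,Flush
[24] P1: load  L1 | P0:S(38), P1:S(38) | bus: none
[25] P1: load  L0 | P0:S(9), P1:S(9) | bus: none
[26] P0: load  L0 | P0:S(9), P1:S(9) | bus: none
[27] P1: store L2 := 78 | P0:I, P1:M(78) | bus: BusRdX,Flush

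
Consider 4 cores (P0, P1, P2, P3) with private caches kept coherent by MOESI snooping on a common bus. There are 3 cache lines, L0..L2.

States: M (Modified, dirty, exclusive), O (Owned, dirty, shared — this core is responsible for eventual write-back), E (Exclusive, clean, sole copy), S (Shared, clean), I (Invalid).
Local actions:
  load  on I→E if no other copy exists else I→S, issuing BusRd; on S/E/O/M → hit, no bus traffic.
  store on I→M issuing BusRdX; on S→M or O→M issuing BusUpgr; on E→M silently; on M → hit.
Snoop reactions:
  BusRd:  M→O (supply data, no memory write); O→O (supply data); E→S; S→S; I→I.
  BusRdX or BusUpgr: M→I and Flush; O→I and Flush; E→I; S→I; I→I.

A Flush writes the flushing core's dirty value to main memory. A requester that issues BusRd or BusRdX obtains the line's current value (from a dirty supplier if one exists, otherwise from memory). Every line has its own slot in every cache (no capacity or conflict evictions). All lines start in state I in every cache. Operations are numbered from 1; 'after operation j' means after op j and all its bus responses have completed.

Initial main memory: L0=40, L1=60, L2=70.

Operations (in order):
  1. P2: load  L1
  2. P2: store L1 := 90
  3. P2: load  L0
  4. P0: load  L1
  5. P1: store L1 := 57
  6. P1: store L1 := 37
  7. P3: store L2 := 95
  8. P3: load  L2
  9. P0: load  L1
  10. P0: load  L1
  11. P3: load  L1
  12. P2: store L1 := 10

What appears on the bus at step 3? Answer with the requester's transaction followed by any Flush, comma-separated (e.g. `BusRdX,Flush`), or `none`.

bus = BusRd

step 1: P2: load  L1  ⟶  IIEI  (L1)  txn=BusRd  M[L1]=60
step 2: P2: store L1 := 90  ⟶  IIMI  (L1)  txn=∅  M[L1]=60
step 3: P2: load  L0  ⟶  IIEI  (L0)  txn=BusRd  M[L0]=40
step 4: P0: load  L1  ⟶  SIOI  (L1)  txn=BusRd  M[L1]=60
step 5: P1: store L1 := 57  ⟶  IMII  (L1)  txn=BusRdX+Flush  M[L1]=90
step 6: P1: store L1 := 37  ⟶  IMII  (L1)  txn=∅  M[L1]=90
step 7: P3: store L2 := 95  ⟶  IIIM  (L2)  txn=BusRdX  M[L2]=70
step 8: P3: load  L2  ⟶  IIIM  (L2)  txn=∅  M[L2]=70
step 9: P0: load  L1  ⟶  SOII  (L1)  txn=BusRd  M[L1]=90
step 10: P0: load  L1  ⟶  SOII  (L1)  txn=∅  M[L1]=90
step 11: P3: load  L1  ⟶  SOIS  (L1)  txn=BusRd  M[L1]=90
step 12: P2: store L1 := 10  ⟶  IIMI  (L1)  txn=BusRdX+Flush  M[L1]=37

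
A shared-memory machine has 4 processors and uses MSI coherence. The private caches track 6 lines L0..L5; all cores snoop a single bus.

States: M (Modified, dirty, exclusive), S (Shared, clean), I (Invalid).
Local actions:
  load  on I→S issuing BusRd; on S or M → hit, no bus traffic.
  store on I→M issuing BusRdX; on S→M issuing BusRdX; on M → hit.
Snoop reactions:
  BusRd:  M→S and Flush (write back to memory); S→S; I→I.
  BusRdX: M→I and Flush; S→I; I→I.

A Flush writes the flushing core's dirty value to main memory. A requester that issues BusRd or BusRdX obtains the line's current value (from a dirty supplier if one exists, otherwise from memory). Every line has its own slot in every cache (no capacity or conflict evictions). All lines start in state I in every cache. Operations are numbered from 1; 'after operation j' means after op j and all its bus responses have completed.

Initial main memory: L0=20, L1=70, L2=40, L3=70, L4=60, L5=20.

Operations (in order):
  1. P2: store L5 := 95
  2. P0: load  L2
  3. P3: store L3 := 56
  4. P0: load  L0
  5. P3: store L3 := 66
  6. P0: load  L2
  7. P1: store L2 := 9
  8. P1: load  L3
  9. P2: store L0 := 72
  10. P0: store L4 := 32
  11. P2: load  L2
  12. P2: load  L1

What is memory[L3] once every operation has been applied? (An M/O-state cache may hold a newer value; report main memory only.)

[1] P2: store L5 := 95 | P0:I, P1:I, P2:M(95), P3:I | bus: BusRdX
[2] P0: load  L2 | P0:S(40), P1:I, P2:I, P3:I | bus: BusRd
[3] P3: store L3 := 56 | P0:I, P1:I, P2:I, P3:M(56) | bus: BusRdX
[4] P0: load  L0 | P0:S(20), P1:I, P2:I, P3:I | bus: BusRd
[5] P3: store L3 := 66 | P0:I, P1:I, P2:I, P3:M(66) | bus: none
[6] P0: load  L2 | P0:S(40), P1:I, P2:I, P3:I | bus: none
[7] P1: store L2 := 9 | P0:I, P1:M(9), P2:I, P3:I | bus: BusRdX
[8] P1: load  L3 | P0:I, P1:S(66), P2:I, P3:S(66) | bus: BusRd,Flush
[9] P2: store L0 := 72 | P0:I, P1:I, P2:M(72), P3:I | bus: BusRdX
[10] P0: store L4 := 32 | P0:M(32), P1:I, P2:I, P3:I | bus: BusRdX
[11] P2: load  L2 | P0:I, P1:S(9), P2:S(9), P3:I | bus: BusRd,Flush
[12] P2: load  L1 | P0:I, P1:I, P2:S(70), P3:I | bus: BusRd

memory[L3] = 66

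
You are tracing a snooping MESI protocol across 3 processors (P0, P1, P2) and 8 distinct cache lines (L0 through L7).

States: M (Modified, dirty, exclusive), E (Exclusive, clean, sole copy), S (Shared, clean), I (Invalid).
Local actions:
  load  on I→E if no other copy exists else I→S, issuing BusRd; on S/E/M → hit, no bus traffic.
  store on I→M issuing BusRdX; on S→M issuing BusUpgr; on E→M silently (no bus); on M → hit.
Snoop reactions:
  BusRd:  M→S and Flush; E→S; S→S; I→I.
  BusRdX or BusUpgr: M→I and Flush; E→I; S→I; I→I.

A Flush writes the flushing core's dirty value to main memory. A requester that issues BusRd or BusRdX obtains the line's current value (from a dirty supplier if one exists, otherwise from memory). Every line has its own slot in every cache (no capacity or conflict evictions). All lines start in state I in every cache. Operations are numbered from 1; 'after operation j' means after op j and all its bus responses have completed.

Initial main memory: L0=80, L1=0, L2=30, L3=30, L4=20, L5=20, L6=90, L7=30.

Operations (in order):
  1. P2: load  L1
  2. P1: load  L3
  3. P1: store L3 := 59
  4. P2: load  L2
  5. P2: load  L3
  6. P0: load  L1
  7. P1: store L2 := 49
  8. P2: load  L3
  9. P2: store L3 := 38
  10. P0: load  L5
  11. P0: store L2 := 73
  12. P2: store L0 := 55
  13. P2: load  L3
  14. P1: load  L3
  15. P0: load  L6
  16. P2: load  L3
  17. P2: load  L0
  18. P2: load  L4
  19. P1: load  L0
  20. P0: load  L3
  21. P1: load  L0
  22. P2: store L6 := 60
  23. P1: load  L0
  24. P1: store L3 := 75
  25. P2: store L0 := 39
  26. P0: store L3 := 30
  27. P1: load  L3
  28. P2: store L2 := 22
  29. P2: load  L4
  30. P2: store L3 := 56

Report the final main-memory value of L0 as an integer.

memory[L0] = 55

  op1 P2: load  L1 → I/I/E on L1; bus BusRd; mem=0
  op2 P1: load  L3 → I/E/I on L3; bus BusRd; mem=30
  op3 P1: store L3 := 59 → I/M/I on L3; bus (none); mem=30
  op4 P2: load  L2 → I/I/E on L2; bus BusRd; mem=30
  op5 P2: load  L3 → I/S/S on L3; bus BusRd Flush; mem=59
  op6 P0: load  L1 → S/I/S on L1; bus BusRd; mem=0
  op7 P1: store L2 := 49 → I/M/I on L2; bus BusRdX; mem=30
  op8 P2: load  L3 → I/S/S on L3; bus (none); mem=59
  op9 P2: store L3 := 38 → I/I/M on L3; bus BusUpgr; mem=59
  op10 P0: load  L5 → E/I/I on L5; bus BusRd; mem=20
  op11 P0: store L2 := 73 → M/I/I on L2; bus BusRdX Flush; mem=49
  op12 P2: store L0 := 55 → I/I/M on L0; bus BusRdX; mem=80
  op13 P2: load  L3 → I/I/M on L3; bus (none); mem=59
  op14 P1: load  L3 → I/S/S on L3; bus BusRd Flush; mem=38
  op15 P0: load  L6 → E/I/I on L6; bus BusRd; mem=90
  op16 P2: load  L3 → I/S/S on L3; bus (none); mem=38
  op17 P2: load  L0 → I/I/M on L0; bus (none); mem=80
  op18 P2: load  L4 → I/I/E on L4; bus BusRd; mem=20
  op19 P1: load  L0 → I/S/S on L0; bus BusRd Flush; mem=55
  op20 P0: load  L3 → S/S/S on L3; bus BusRd; mem=38
  op21 P1: load  L0 → I/S/S on L0; bus (none); mem=55
  op22 P2: store L6 := 60 → I/I/M on L6; bus BusRdX; mem=90
  op23 P1: load  L0 → I/S/S on L0; bus (none); mem=55
  op24 P1: store L3 := 75 → I/M/I on L3; bus BusUpgr; mem=38
  op25 P2: store L0 := 39 → I/I/M on L0; bus BusUpgr; mem=55
  op26 P0: store L3 := 30 → M/I/I on L3; bus BusRdX Flush; mem=75
  op27 P1: load  L3 → S/S/I on L3; bus BusRd Flush; mem=30
  op28 P2: store L2 := 22 → I/I/M on L2; bus BusRdX Flush; mem=73
  op29 P2: load  L4 → I/I/E on L4; bus (none); mem=20
  op30 P2: store L3 := 56 → I/I/M on L3; bus BusRdX; mem=30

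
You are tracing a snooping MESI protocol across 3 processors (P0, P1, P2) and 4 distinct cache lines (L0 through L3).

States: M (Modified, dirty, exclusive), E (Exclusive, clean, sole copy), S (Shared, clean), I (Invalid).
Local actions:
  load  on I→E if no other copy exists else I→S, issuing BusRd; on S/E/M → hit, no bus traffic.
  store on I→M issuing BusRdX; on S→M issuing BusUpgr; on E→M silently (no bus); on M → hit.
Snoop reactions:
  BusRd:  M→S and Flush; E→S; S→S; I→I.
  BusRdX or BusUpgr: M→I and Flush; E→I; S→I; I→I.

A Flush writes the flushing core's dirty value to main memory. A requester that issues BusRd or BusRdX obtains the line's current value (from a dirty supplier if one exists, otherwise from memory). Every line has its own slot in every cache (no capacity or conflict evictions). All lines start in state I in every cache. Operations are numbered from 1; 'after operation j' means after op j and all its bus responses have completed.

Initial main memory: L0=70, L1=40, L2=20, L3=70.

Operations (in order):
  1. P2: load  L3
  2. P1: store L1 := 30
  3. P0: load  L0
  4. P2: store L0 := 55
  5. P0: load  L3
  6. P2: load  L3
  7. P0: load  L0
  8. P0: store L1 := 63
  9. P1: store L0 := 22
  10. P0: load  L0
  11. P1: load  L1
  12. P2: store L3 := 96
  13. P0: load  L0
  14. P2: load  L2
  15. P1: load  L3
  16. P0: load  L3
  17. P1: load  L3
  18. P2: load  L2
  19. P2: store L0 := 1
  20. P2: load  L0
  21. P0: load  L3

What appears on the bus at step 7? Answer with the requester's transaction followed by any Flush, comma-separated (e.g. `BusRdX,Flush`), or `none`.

bus = BusRd,Flush

step 1: P2: load  L3  ⟶  IIE  (L3)  txn=BusRd  M[L3]=70
step 2: P1: store L1 := 30  ⟶  IMI  (L1)  txn=BusRdX  M[L1]=40
step 3: P0: load  L0  ⟶  EII  (L0)  txn=BusRd  M[L0]=70
step 4: P2: store L0 := 55  ⟶  IIM  (L0)  txn=BusRdX  M[L0]=70
step 5: P0: load  L3  ⟶  SIS  (L3)  txn=BusRd  M[L3]=70
step 6: P2: load  L3  ⟶  SIS  (L3)  txn=∅  M[L3]=70
step 7: P0: load  L0  ⟶  SIS  (L0)  txn=BusRd+Flush  M[L0]=55
step 8: P0: store L1 := 63  ⟶  MII  (L1)  txn=BusRdX+Flush  M[L1]=30
step 9: P1: store L0 := 22  ⟶  IMI  (L0)  txn=BusRdX  M[L0]=55
step 10: P0: load  L0  ⟶  SSI  (L0)  txn=BusRd+Flush  M[L0]=22
step 11: P1: load  L1  ⟶  SSI  (L1)  txn=BusRd+Flush  M[L1]=63
step 12: P2: store L3 := 96  ⟶  IIM  (L3)  txn=BusUpgr  M[L3]=70
step 13: P0: load  L0  ⟶  SSI  (L0)  txn=∅  M[L0]=22
step 14: P2: load  L2  ⟶  IIE  (L2)  txn=BusRd  M[L2]=20
step 15: P1: load  L3  ⟶  ISS  (L3)  txn=BusRd+Flush  M[L3]=96
step 16: P0: load  L3  ⟶  SSS  (L3)  txn=BusRd  M[L3]=96
step 17: P1: load  L3  ⟶  SSS  (L3)  txn=∅  M[L3]=96
step 18: P2: load  L2  ⟶  IIE  (L2)  txn=∅  M[L2]=20
step 19: P2: store L0 := 1  ⟶  IIM  (L0)  txn=BusRdX  M[L0]=22
step 20: P2: load  L0  ⟶  IIM  (L0)  txn=∅  M[L0]=22
step 21: P0: load  L3  ⟶  SSS  (L3)  txn=∅  M[L3]=96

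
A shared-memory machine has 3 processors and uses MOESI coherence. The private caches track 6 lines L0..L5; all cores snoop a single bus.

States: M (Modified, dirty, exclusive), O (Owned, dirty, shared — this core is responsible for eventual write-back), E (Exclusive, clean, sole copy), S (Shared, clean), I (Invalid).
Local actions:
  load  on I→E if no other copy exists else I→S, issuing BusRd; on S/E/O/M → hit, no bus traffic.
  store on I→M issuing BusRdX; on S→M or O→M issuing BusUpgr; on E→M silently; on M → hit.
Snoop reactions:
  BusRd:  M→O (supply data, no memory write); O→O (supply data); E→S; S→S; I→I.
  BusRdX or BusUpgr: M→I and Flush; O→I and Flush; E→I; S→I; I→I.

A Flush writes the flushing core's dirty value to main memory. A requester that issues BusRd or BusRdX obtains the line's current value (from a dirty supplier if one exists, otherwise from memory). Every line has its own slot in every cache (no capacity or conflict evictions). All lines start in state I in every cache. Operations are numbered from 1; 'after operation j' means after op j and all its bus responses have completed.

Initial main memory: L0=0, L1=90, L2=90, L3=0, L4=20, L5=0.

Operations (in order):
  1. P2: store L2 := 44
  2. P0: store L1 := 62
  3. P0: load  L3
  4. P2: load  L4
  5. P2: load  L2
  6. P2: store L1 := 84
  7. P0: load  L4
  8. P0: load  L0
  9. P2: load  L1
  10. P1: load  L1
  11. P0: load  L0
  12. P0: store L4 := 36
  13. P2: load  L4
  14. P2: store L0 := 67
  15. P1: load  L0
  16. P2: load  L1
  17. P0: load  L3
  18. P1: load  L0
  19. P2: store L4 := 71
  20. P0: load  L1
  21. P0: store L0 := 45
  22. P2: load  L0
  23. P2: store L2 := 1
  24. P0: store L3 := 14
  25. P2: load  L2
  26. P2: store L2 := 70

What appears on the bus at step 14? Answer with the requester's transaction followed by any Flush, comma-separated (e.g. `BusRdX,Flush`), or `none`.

bus = BusRdX

step 1: P2: store L2 := 44  ⟶  IIM  (L2)  txn=BusRdX  M[L2]=90
step 2: P0: store L1 := 62  ⟶  MII  (L1)  txn=BusRdX  M[L1]=90
step 3: P0: load  L3  ⟶  EII  (L3)  txn=BusRd  M[L3]=0
step 4: P2: load  L4  ⟶  IIE  (L4)  txn=BusRd  M[L4]=20
step 5: P2: load  L2  ⟶  IIM  (L2)  txn=∅  M[L2]=90
step 6: P2: store L1 := 84  ⟶  IIM  (L1)  txn=BusRdX+Flush  M[L1]=62
step 7: P0: load  L4  ⟶  SIS  (L4)  txn=BusRd  M[L4]=20
step 8: P0: load  L0  ⟶  EII  (L0)  txn=BusRd  M[L0]=0
step 9: P2: load  L1  ⟶  IIM  (L1)  txn=∅  M[L1]=62
step 10: P1: load  L1  ⟶  ISO  (L1)  txn=BusRd  M[L1]=62
step 11: P0: load  L0  ⟶  EII  (L0)  txn=∅  M[L0]=0
step 12: P0: store L4 := 36  ⟶  MII  (L4)  txn=BusUpgr  M[L4]=20
step 13: P2: load  L4  ⟶  OIS  (L4)  txn=BusRd  M[L4]=20
step 14: P2: store L0 := 67  ⟶  IIM  (L0)  txn=BusRdX  M[L0]=0
step 15: P1: load  L0  ⟶  ISO  (L0)  txn=BusRd  M[L0]=0
step 16: P2: load  L1  ⟶  ISO  (L1)  txn=∅  M[L1]=62
step 17: P0: load  L3  ⟶  EII  (L3)  txn=∅  M[L3]=0
step 18: P1: load  L0  ⟶  ISO  (L0)  txn=∅  M[L0]=0
step 19: P2: store L4 := 71  ⟶  IIM  (L4)  txn=BusUpgr+Flush  M[L4]=36
step 20: P0: load  L1  ⟶  SSO  (L1)  txn=BusRd  M[L1]=62
step 21: P0: store L0 := 45  ⟶  MII  (L0)  txn=BusRdX+Flush  M[L0]=67
step 22: P2: load  L0  ⟶  OIS  (L0)  txn=BusRd  M[L0]=67
step 23: P2: store L2 := 1  ⟶  IIM  (L2)  txn=∅  M[L2]=90
step 24: P0: store L3 := 14  ⟶  MII  (L3)  txn=∅  M[L3]=0
step 25: P2: load  L2  ⟶  IIM  (L2)  txn=∅  M[L2]=90
step 26: P2: store L2 := 70  ⟶  IIM  (L2)  txn=∅  M[L2]=90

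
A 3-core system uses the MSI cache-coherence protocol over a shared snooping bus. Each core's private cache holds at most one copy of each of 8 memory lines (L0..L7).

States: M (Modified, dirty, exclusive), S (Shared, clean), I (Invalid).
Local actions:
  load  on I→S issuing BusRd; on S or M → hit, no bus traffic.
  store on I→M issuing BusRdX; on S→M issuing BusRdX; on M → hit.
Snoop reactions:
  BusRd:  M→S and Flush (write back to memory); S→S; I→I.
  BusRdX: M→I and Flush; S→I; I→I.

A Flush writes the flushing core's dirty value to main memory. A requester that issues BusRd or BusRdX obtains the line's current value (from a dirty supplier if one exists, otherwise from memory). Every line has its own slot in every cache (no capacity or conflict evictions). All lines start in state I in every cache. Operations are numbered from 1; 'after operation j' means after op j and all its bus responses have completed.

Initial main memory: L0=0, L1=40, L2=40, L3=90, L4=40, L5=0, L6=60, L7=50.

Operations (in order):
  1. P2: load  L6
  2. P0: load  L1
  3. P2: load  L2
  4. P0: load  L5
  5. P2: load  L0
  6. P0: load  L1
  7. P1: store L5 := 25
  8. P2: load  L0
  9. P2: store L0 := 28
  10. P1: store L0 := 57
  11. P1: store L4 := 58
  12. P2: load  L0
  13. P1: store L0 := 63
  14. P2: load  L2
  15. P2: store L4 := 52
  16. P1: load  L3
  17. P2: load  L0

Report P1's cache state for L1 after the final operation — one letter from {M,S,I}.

state = I

[1] P2: load  L6 | P0:I, P1:I, P2:S(60) | bus: BusRd
[2] P0: load  L1 | P0:S(40), P1:I, P2:I | bus: BusRd
[3] P2: load  L2 | P0:I, P1:I, P2:S(40) | bus: BusRd
[4] P0: load  L5 | P0:S(0), P1:I, P2:I | bus: BusRd
[5] P2: load  L0 | P0:I, P1:I, P2:S(0) | bus: BusRd
[6] P0: load  L1 | P0:S(40), P1:I, P2:I | bus: none
[7] P1: store L5 := 25 | P0:I, P1:M(25), P2:I | bus: BusRdX
[8] P2: load  L0 | P0:I, P1:I, P2:S(0) | bus: none
[9] P2: store L0 := 28 | P0:I, P1:I, P2:M(28) | bus: BusRdX
[10] P1: store L0 := 57 | P0:I, P1:M(57), P2:I | bus: BusRdX,Flush
[11] P1: store L4 := 58 | P0:I, P1:M(58), P2:I | bus: BusRdX
[12] P2: load  L0 | P0:I, P1:S(57), P2:S(57) | bus: BusRd,Flush
[13] P1: store L0 := 63 | P0:I, P1:M(63), P2:I | bus: BusRdX
[14] P2: load  L2 | P0:I, P1:I, P2:S(40) | bus: none
[15] P2: store L4 := 52 | P0:I, P1:I, P2:M(52) | bus: BusRdX,Flush
[16] P1: load  L3 | P0:I, P1:S(90), P2:I | bus: BusRd
[17] P2: load  L0 | P0:I, P1:S(63), P2:S(63) | bus: BusRd,Flush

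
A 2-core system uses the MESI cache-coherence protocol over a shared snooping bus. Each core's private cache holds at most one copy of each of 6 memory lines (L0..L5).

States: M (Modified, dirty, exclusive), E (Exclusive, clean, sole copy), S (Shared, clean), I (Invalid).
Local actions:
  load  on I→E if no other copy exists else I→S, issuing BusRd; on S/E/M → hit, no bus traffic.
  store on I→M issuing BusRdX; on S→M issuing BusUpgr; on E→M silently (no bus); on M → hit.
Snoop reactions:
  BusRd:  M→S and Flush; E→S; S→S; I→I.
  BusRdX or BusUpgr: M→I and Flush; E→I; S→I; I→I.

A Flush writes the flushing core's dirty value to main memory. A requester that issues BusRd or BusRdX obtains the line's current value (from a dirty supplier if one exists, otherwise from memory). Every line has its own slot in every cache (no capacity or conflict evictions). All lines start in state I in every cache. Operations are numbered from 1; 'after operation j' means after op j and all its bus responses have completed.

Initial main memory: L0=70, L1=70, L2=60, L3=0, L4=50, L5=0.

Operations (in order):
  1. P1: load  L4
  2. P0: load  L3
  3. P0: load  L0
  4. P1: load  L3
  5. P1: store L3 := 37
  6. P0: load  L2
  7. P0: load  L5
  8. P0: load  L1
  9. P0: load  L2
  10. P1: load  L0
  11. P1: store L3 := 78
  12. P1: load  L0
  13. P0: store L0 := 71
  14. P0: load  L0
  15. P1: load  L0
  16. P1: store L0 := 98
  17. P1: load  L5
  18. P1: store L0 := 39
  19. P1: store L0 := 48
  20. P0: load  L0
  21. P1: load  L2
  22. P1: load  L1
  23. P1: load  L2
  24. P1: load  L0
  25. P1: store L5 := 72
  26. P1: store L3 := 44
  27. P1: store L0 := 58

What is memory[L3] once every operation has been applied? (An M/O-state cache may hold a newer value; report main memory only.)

step 1: P1: load  L4  ⟶  IE  (L4)  txn=BusRd  M[L4]=50
step 2: P0: load  L3  ⟶  EI  (L3)  txn=BusRd  M[L3]=0
step 3: P0: load  L0  ⟶  EI  (L0)  txn=BusRd  M[L0]=70
step 4: P1: load  L3  ⟶  SS  (L3)  txn=BusRd  M[L3]=0
step 5: P1: store L3 := 37  ⟶  IM  (L3)  txn=BusUpgr  M[L3]=0
step 6: P0: load  L2  ⟶  EI  (L2)  txn=BusRd  M[L2]=60
step 7: P0: load  L5  ⟶  EI  (L5)  txn=BusRd  M[L5]=0
step 8: P0: load  L1  ⟶  EI  (L1)  txn=BusRd  M[L1]=70
step 9: P0: load  L2  ⟶  EI  (L2)  txn=∅  M[L2]=60
step 10: P1: load  L0  ⟶  SS  (L0)  txn=BusRd  M[L0]=70
step 11: P1: store L3 := 78  ⟶  IM  (L3)  txn=∅  M[L3]=0
step 12: P1: load  L0  ⟶  SS  (L0)  txn=∅  M[L0]=70
step 13: P0: store L0 := 71  ⟶  MI  (L0)  txn=BusUpgr  M[L0]=70
step 14: P0: load  L0  ⟶  MI  (L0)  txn=∅  M[L0]=70
step 15: P1: load  L0  ⟶  SS  (L0)  txn=BusRd+Flush  M[L0]=71
step 16: P1: store L0 := 98  ⟶  IM  (L0)  txn=BusUpgr  M[L0]=71
step 17: P1: load  L5  ⟶  SS  (L5)  txn=BusRd  M[L5]=0
step 18: P1: store L0 := 39  ⟶  IM  (L0)  txn=∅  M[L0]=71
step 19: P1: store L0 := 48  ⟶  IM  (L0)  txn=∅  M[L0]=71
step 20: P0: load  L0  ⟶  SS  (L0)  txn=BusRd+Flush  M[L0]=48
step 21: P1: load  L2  ⟶  SS  (L2)  txn=BusRd  M[L2]=60
step 22: P1: load  L1  ⟶  SS  (L1)  txn=BusRd  M[L1]=70
step 23: P1: load  L2  ⟶  SS  (L2)  txn=∅  M[L2]=60
step 24: P1: load  L0  ⟶  SS  (L0)  txn=∅  M[L0]=48
step 25: P1: store L5 := 72  ⟶  IM  (L5)  txn=BusUpgr  M[L5]=0
step 26: P1: store L3 := 44  ⟶  IM  (L3)  txn=∅  M[L3]=0
step 27: P1: store L0 := 58  ⟶  IM  (L0)  txn=BusUpgr  M[L0]=48

memory[L3] = 0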